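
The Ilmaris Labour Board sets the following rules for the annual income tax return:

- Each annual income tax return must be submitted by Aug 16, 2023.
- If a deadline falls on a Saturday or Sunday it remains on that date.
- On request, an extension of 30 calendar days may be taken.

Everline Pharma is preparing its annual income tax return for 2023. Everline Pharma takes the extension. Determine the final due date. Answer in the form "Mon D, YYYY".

The statutory due date is Aug 16, 2023.
Aug 16, 2023 is a Wednesday; no weekend or holiday adjustment applies.
Applying the 30-calendar-day extension: Aug 16, 2023 + 30 days = Sep 15, 2023.
No adjustment is made for weekends or holidays, so Sep 15, 2023 stands.
So the filing is due Sep 15, 2023.

Sep 15, 2023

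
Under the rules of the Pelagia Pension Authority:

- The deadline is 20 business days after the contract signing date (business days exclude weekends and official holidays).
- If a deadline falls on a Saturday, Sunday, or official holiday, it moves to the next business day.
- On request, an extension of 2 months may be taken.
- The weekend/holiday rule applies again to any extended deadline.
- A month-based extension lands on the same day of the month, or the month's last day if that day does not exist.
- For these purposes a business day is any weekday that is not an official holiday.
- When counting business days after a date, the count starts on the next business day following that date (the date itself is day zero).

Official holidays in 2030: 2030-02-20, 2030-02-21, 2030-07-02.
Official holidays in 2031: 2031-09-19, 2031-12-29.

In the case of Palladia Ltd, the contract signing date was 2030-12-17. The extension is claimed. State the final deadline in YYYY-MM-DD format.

Counting 20 business days after 2030-12-17 (skipping weekends and listed holidays) reaches 2031-01-14.
2031-01-14 is a Tuesday and not a listed holiday, so it stands.
Applying the 2 months extension: 2 months after 2031-01-14 is 2031-03-14.
2031-03-14 is a Friday and not a listed holiday, so it stands.
So the filing is due 2031-03-14.

2031-03-14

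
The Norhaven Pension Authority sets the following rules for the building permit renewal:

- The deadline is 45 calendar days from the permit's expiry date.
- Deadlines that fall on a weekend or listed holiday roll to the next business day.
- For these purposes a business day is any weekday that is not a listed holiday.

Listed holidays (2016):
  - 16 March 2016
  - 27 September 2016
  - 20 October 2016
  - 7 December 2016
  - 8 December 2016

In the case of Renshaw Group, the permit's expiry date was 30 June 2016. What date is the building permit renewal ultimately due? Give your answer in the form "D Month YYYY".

15 August 2016

Trigger date 30 June 2016 + 45 calendar days = 14 August 2016.
14 August 2016 is a Sunday, so it moves to the next business day, 15 August 2016 (Monday).
The final due date is 15 August 2016.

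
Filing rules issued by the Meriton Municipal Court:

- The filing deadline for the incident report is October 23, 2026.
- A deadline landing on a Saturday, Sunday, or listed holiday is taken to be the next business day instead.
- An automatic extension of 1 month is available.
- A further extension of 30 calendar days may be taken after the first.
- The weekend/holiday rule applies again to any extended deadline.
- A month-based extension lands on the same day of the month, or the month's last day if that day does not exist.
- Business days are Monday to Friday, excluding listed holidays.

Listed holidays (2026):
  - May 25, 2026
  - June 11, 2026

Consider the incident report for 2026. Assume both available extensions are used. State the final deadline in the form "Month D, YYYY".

The statutory due date is October 23, 2026.
October 23, 2026 is a Friday and not a listed holiday, so it stands.
Applying the 1 month extension: 1 month after October 23, 2026 is November 23, 2026.
November 23, 2026 is a Monday and not a listed holiday, so it stands.
The 30-calendar-day extension moves the deadline from November 23, 2026 to December 23, 2026.
December 23, 2026 is a Wednesday and not a listed holiday, so it stands.
Final deadline: December 23, 2026.

December 23, 2026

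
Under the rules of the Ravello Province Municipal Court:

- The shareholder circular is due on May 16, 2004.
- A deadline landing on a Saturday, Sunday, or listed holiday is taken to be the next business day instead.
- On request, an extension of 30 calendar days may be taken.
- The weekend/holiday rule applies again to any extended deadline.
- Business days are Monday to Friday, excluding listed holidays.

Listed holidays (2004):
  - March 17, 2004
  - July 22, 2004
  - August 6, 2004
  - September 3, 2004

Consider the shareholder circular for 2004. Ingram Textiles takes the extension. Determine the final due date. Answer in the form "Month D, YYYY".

June 16, 2004

The statutory due date is May 16, 2004.
May 16, 2004 is a Sunday; the next business day is May 17, 2004 (Monday).
Applying the 30-calendar-day extension: May 17, 2004 + 30 days = June 16, 2004.
June 16, 2004 is a Wednesday and not a listed holiday, so it stands.
Deadline: June 16, 2004.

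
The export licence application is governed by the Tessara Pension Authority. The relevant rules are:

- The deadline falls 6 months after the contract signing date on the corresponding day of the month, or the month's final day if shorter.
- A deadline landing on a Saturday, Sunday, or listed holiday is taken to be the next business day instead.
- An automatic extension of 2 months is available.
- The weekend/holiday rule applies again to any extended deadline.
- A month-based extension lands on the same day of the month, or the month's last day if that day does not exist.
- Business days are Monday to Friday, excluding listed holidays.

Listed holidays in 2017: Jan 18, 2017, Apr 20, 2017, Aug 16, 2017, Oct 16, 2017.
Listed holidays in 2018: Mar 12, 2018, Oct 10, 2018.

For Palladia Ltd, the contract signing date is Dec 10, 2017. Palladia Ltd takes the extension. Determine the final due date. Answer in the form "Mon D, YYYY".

Aug 13, 2018

Moving 6 months forward from Dec 10, 2017 on the corresponding day gives Jun 10, 2018.
Jun 10, 2018 is a Sunday; the next business day is Jun 11, 2018 (Monday).
Applying the 2 months extension: 2 months after Jun 11, 2018 is Aug 11, 2018.
Aug 11, 2018 falls on a Saturday. Rolling to the next business day gives Aug 13, 2018, a Monday.
Final deadline: Aug 13, 2018.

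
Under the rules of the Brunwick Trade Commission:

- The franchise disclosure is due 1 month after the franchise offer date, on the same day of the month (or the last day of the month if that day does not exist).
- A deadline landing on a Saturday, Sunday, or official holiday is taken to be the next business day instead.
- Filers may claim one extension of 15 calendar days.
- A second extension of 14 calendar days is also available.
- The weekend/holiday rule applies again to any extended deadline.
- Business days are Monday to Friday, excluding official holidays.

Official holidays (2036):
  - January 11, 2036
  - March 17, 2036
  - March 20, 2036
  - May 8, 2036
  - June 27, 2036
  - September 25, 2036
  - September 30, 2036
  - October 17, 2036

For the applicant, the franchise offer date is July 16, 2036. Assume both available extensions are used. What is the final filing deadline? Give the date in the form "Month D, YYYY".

September 16, 2036

1 month after July 16, 2036, on the same day of the month, is August 16, 2036.
August 16, 2036 is a Saturday, so it moves to the next business day, August 18, 2036 (Monday).
With the 15-day extension, August 18, 2036 becomes September 2, 2036.
September 2, 2036 (Tuesday) is already a business day.
The 14-calendar-day extension moves the deadline from September 2, 2036 to September 16, 2036.
September 16, 2036 (Tuesday) is already a business day.
The final due date is September 16, 2036.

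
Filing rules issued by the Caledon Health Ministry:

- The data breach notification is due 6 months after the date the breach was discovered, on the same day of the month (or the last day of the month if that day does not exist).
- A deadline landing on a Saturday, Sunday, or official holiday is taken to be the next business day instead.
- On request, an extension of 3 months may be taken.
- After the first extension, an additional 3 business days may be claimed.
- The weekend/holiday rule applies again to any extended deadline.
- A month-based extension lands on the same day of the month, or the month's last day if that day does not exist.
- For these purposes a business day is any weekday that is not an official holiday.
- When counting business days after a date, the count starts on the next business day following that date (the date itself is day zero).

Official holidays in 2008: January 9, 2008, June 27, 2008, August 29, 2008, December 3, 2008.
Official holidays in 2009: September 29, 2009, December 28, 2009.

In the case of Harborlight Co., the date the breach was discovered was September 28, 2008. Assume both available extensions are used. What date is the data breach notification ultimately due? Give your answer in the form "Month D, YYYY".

July 3, 2009

Moving 6 months forward from September 28, 2008 on the corresponding day gives March 28, 2009.
March 28, 2009 is a Saturday; the next business day is March 30, 2009 (Monday).
Applying the 3 months extension: 3 months after March 30, 2009 is June 30, 2009.
June 30, 2009 (Tuesday) is already a business day.
Applying the 3-business-day extension: 3 business days after June 30, 2009 is July 3, 2009.
July 3, 2009 falls on a Friday, which is a business day, so no adjustment is needed.
Final deadline: July 3, 2009.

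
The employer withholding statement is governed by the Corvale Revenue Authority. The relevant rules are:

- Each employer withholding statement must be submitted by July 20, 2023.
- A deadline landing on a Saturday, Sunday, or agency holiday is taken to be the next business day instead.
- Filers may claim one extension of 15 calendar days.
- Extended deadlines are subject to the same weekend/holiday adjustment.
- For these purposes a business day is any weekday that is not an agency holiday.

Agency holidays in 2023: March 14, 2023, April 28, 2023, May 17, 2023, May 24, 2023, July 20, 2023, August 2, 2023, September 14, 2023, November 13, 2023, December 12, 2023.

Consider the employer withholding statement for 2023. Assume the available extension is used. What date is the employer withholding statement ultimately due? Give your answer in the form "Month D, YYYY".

August 7, 2023

The statutory due date is July 20, 2023.
July 20, 2023 is a listed holiday, so it moves to the next business day, July 21, 2023 (Friday).
The 15-calendar-day extension moves the deadline from July 21, 2023 to August 5, 2023.
August 5, 2023 is a Saturday; the next business day is August 7, 2023 (Monday).
So the filing is due August 7, 2023.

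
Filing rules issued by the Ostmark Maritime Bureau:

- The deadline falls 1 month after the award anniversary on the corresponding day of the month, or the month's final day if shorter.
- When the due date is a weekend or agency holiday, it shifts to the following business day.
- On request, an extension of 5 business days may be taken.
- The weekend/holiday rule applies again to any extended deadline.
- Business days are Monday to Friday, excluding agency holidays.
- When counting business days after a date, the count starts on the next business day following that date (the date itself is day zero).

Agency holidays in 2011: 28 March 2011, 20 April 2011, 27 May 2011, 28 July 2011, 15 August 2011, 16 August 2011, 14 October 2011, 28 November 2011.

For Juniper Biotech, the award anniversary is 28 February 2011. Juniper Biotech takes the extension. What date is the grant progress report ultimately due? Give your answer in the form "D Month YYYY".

5 April 2011

1 month from 28 February 2011 is 28 March 2011.
28 March 2011 falls on a listed holiday. Rolling to the next business day gives 29 March 2011, a Tuesday.
Counting 5 further business days from 29 March 2011 reaches 5 April 2011.
5 April 2011 is a Tuesday and not a listed holiday, so it stands.
Deadline: 5 April 2011.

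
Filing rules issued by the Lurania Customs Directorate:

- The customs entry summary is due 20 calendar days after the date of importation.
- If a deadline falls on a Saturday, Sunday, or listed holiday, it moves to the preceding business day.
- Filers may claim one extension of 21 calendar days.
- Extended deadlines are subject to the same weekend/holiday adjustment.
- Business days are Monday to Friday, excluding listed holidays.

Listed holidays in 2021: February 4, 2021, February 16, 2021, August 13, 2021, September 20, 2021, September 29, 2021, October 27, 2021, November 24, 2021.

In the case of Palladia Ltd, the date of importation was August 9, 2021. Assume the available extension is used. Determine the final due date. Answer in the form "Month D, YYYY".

September 17, 2021

Trigger date August 9, 2021 + 20 calendar days = August 29, 2021.
August 29, 2021 is a Sunday, so it moves to the preceding business day, August 27, 2021 (Friday).
The 21-calendar-day extension moves the deadline from August 27, 2021 to September 17, 2021.
Since September 17, 2021 is a Friday and not a holiday, the date is unchanged.
The final due date is September 17, 2021.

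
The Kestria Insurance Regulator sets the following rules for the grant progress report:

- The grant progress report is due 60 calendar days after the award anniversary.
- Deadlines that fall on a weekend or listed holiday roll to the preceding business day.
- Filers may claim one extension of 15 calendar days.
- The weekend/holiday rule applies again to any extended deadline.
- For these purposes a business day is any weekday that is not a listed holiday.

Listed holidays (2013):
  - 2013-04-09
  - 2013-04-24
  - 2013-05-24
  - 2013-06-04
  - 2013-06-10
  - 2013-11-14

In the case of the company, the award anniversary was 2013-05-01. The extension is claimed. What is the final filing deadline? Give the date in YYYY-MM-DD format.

Adding 60 calendar days to 2013-05-01 gives 2013-06-30.
2013-06-30 falls on a Sunday. Rolling to the preceding business day gives 2013-06-28, a Friday.
Add the 15 calendar-day extension to 2013-06-28: 2013-07-13.
2013-07-13 falls on a Saturday. Rolling to the preceding business day gives 2013-07-12, a Friday.
Final deadline: 2013-07-12.

2013-07-12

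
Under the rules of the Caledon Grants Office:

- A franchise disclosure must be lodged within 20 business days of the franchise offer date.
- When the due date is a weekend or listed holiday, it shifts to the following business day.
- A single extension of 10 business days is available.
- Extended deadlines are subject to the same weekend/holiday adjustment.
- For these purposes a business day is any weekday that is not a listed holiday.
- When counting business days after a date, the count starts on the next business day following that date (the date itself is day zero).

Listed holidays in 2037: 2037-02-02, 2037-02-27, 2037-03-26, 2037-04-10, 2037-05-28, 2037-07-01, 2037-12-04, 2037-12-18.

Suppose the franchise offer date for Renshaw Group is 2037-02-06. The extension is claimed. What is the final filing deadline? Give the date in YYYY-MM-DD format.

Counting 20 business days after 2037-02-06 (skipping weekends and listed holidays) reaches 2037-03-09.
Since 2037-03-09 is a Monday and not a holiday, the date is unchanged.
The 10-business-day extension runs from 2037-03-09 to 2037-03-23.
2037-03-23 (Monday) is already a business day.
Final deadline: 2037-03-23.

2037-03-23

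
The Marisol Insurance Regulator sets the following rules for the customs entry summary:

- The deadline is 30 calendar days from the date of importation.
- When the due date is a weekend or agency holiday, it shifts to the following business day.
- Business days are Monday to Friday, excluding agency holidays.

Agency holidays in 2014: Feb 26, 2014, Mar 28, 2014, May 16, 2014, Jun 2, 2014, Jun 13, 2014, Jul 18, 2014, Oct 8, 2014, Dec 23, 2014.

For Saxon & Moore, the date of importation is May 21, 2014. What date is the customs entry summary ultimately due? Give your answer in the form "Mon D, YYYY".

30 calendar days after May 21, 2014 is Jun 20, 2014.
Jun 20, 2014 (Friday) is already a business day.
Final deadline: Jun 20, 2014.

Jun 20, 2014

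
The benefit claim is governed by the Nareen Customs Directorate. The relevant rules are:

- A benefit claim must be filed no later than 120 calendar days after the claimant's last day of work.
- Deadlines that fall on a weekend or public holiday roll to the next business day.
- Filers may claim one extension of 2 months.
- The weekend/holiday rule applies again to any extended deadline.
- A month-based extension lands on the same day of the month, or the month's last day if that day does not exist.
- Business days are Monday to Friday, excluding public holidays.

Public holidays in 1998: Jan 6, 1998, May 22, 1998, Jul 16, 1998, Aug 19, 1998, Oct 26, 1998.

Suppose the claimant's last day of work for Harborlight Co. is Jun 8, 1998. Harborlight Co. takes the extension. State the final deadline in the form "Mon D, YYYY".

Dec 7, 1998

120 calendar days after Jun 8, 1998 is Oct 6, 1998.
Oct 6, 1998 is a Tuesday and not a listed holiday, so it stands.
Add 2 months to Oct 6, 1998: Dec 6, 1998.
Because Dec 6, 1998 is a Sunday, the deadline becomes Dec 7, 1998 (Monday).
Final deadline: Dec 7, 1998.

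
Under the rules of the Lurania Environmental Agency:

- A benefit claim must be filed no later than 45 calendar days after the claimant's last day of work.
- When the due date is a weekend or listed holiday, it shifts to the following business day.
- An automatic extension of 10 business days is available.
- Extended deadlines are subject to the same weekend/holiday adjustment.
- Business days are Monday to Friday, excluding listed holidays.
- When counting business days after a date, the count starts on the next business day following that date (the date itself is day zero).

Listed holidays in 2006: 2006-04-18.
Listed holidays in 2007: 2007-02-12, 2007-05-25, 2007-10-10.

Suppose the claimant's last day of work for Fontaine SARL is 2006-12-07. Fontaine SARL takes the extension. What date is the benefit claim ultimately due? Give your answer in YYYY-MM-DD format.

2007-02-05

Trigger date 2006-12-07 + 45 calendar days = 2007-01-21.
Because 2007-01-21 is a Sunday, the deadline becomes 2007-01-22 (Monday).
Applying the 10-business-day extension: 10 business days after 2007-01-22 is 2007-02-05.
2007-02-05 is a Monday and not a listed holiday, so it stands.
The final due date is 2007-02-05.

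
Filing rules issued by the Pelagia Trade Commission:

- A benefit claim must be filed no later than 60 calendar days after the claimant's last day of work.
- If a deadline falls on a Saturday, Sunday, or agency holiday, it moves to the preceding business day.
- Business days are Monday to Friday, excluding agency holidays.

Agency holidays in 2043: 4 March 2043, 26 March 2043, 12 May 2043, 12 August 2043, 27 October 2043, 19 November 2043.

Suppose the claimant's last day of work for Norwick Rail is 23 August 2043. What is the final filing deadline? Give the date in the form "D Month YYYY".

Adding 60 calendar days to 23 August 2043 gives 22 October 2043.
22 October 2043 falls on a Thursday, which is a business day, so no adjustment is needed.
Deadline: 22 October 2043.

22 October 2043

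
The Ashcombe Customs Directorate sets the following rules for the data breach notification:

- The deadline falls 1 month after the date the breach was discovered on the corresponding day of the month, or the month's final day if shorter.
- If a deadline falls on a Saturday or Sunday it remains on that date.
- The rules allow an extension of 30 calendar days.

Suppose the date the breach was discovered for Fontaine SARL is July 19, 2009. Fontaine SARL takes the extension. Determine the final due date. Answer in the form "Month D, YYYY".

Moving 1 month forward from July 19, 2009 on the corresponding day gives August 19, 2009.
August 19, 2009 falls on a Wednesday. The rules make no weekend/holiday allowance, so it remains August 19, 2009.
Applying the 30-calendar-day extension: August 19, 2009 + 30 days = September 18, 2009.
September 18, 2009 is a Friday; no weekend or holiday adjustment applies.
Final deadline: September 18, 2009.

September 18, 2009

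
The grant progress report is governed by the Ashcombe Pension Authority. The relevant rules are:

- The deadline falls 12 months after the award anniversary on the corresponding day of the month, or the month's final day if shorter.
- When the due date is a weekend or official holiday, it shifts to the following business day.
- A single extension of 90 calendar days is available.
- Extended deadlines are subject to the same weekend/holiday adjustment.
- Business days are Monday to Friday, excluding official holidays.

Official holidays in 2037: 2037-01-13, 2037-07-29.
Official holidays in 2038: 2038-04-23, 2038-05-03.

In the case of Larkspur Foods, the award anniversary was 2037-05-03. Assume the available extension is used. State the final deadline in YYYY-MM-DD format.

2038-08-02

Moving 12 months forward from 2037-05-03 on the corresponding day gives 2038-05-03.
Because 2038-05-03 is a listed holiday, the deadline becomes 2038-05-04 (Tuesday).
Add the 90 calendar-day extension to 2038-05-04: 2038-08-02.
2038-08-02 falls on a Monday, which is a business day, so no adjustment is needed.
Deadline: 2038-08-02.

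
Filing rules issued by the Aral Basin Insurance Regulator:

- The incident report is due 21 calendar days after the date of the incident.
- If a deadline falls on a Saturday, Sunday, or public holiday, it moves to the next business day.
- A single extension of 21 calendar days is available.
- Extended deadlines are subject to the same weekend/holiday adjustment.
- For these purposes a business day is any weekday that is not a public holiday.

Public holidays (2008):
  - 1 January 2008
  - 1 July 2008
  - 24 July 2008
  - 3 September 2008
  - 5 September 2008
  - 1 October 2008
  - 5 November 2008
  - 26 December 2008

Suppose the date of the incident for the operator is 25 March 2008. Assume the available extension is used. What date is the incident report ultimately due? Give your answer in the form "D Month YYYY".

Adding 21 calendar days to 25 March 2008 gives 15 April 2008.
15 April 2008 is a Tuesday and not a listed holiday, so it stands.
With the 21-day extension, 15 April 2008 becomes 6 May 2008.
6 May 2008 is a Tuesday and not a listed holiday, so it stands.
Final deadline: 6 May 2008.

6 May 2008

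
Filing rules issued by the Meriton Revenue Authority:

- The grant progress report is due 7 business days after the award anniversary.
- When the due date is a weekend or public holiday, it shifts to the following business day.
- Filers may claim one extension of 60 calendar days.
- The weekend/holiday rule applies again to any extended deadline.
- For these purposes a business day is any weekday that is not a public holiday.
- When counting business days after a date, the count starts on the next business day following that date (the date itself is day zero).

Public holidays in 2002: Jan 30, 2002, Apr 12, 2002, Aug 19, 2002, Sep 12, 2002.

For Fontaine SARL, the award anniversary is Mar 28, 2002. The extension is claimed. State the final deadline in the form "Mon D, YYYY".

Starting the day after Mar 28, 2002 and counting 7 business days lands on Apr 8, 2002.
Since Apr 8, 2002 is a Monday and not a holiday, the date is unchanged.
With the 60-day extension, Apr 8, 2002 becomes Jun 7, 2002.
Jun 7, 2002 is a Friday and not a listed holiday, so it stands.
So the filing is due Jun 7, 2002.

Jun 7, 2002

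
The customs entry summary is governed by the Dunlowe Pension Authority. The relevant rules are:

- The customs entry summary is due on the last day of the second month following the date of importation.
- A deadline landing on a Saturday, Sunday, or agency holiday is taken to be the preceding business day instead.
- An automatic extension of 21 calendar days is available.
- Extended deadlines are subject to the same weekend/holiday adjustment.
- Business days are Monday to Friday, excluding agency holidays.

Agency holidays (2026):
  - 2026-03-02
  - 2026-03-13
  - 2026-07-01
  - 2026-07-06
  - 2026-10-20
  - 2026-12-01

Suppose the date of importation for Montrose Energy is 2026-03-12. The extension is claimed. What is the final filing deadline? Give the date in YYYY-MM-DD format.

2 months after 2026-03-12 is May 2026; that month ends on 2026-05-31.
2026-05-31 is a Sunday; the preceding business day is 2026-05-29 (Friday).
With the 21-day extension, 2026-05-29 becomes 2026-06-19.
Since 2026-06-19 is a Friday and not a holiday, the date is unchanged.
So the filing is due 2026-06-19.

2026-06-19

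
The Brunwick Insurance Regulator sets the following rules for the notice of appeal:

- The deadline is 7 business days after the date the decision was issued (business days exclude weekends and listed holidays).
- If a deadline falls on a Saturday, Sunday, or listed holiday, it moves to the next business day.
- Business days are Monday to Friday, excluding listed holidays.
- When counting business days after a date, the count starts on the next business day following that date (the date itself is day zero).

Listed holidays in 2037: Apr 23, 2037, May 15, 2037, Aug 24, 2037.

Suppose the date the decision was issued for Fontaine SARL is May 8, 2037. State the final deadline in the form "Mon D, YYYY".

Starting the day after May 8, 2037 and counting 7 business days lands on May 20, 2037.
May 20, 2037 is a Wednesday and not a listed holiday, so it stands.
So the filing is due May 20, 2037.

May 20, 2037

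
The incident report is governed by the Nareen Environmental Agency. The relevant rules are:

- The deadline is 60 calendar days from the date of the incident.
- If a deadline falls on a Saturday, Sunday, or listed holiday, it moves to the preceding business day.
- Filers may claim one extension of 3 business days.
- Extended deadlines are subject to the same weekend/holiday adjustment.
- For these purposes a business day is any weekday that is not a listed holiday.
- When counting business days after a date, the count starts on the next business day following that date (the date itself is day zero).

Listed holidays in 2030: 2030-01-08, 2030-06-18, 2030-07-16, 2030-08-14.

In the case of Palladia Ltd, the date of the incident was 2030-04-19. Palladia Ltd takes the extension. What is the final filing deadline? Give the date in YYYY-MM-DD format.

60 calendar days after 2030-04-19 is 2030-06-18.
2030-06-18 falls on a listed holiday. Rolling to the preceding business day gives 2030-06-17, a Monday.
Counting 3 further business days from 2030-06-17 reaches 2030-06-21.
2030-06-21 (Friday) is already a business day.
Final deadline: 2030-06-21.

2030-06-21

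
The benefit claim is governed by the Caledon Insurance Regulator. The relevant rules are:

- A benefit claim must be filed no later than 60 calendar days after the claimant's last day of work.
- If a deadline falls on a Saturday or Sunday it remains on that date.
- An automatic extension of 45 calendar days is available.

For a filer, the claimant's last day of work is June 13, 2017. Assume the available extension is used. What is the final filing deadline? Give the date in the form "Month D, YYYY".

Trigger date June 13, 2017 + 60 calendar days = August 12, 2017.
August 12, 2017 is a Saturday; no weekend or holiday adjustment applies.
Add the 45 calendar-day extension to August 12, 2017: September 26, 2017.
September 26, 2017 falls on a Tuesday. The rules make no weekend/holiday allowance, so it remains September 26, 2017.
Deadline: September 26, 2017.

September 26, 2017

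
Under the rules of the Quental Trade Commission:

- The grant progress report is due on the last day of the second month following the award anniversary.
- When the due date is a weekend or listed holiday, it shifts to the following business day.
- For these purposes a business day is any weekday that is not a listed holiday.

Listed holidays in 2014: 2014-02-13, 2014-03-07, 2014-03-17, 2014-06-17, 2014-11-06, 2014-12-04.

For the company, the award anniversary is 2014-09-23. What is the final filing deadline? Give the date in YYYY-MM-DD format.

2014-12-01

2 months after 2014-09-23 falls in November 2014; the last day of that month is 2014-11-30.
2014-11-30 is a Sunday; the next business day is 2014-12-01 (Monday).
The final due date is 2014-12-01.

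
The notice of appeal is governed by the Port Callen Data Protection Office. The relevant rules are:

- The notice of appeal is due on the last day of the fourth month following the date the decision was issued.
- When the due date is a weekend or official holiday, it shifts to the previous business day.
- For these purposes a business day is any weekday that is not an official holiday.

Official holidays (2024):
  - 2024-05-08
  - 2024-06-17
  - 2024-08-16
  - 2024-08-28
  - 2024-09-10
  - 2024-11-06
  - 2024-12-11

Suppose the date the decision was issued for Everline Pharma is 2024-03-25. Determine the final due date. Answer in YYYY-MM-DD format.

4 months after 2024-03-25 is July 2024; that month ends on 2024-07-31.
Since 2024-07-31 is a Wednesday and not a holiday, the date is unchanged.
The final due date is 2024-07-31.

2024-07-31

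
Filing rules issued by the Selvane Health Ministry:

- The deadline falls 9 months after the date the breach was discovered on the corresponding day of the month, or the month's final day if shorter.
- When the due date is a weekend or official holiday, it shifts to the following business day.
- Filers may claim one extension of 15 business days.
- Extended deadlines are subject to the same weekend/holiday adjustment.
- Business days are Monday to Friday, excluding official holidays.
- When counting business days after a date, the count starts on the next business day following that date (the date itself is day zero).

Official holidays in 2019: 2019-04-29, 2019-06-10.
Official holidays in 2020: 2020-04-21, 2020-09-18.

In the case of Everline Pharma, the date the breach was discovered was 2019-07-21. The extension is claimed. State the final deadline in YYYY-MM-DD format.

9 months after 2019-07-21, on the same day of the month, is 2020-04-21.
2020-04-21 falls on a listed holiday. Rolling to the next business day gives 2020-04-22, a Wednesday.
The 15-business-day extension runs from 2020-04-22 to 2020-05-13.
2020-05-13 (Wednesday) is already a business day.
Deadline: 2020-05-13.

2020-05-13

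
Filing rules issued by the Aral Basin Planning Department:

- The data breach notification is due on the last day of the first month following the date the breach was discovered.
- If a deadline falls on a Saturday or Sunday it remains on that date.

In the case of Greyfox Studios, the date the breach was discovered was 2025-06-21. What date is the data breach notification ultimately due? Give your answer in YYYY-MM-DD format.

2025-07-31

1 month after 2025-06-21 is July 2025; that month ends on 2025-07-31.
2025-07-31 is a Thursday; no weekend or holiday adjustment applies.
Deadline: 2025-07-31.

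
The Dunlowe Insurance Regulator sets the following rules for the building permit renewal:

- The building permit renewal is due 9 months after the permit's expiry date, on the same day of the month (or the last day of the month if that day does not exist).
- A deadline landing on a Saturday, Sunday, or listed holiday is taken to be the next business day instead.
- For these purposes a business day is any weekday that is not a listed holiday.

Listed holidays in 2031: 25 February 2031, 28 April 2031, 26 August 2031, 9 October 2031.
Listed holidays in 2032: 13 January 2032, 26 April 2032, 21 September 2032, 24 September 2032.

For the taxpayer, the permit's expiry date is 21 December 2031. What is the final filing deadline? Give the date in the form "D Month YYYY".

22 September 2032

9 months from 21 December 2031 is 21 September 2032.
Because 21 September 2032 is a listed holiday, the deadline becomes 22 September 2032 (Wednesday).
Deadline: 22 September 2032.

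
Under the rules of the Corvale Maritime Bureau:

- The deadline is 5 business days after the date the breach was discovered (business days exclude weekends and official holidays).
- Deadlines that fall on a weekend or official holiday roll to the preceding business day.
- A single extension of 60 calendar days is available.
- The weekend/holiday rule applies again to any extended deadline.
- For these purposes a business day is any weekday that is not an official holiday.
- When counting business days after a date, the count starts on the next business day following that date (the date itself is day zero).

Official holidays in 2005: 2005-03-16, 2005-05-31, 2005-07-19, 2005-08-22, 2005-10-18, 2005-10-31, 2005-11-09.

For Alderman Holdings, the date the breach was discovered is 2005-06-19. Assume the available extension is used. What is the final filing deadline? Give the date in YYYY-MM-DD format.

2005-08-23

Counting 5 business days after 2005-06-19 (skipping weekends and listed holidays) reaches 2005-06-24.
2005-06-24 (Friday) is already a business day.
Applying the 60-calendar-day extension: 2005-06-24 + 60 days = 2005-08-23.
2005-08-23 (Tuesday) is already a business day.
So the filing is due 2005-08-23.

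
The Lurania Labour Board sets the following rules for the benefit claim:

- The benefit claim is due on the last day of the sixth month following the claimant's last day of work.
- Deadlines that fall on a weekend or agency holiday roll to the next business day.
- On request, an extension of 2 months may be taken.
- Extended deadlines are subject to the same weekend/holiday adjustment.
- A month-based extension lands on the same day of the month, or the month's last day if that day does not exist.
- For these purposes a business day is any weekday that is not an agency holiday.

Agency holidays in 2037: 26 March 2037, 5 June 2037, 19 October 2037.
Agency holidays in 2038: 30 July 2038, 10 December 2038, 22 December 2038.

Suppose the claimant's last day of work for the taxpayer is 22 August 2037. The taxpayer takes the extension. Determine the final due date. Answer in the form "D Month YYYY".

6 months after 22 August 2037 falls in February 2038; the last day of that month is 28 February 2038.
28 February 2038 falls on a Sunday. Rolling to the next business day gives 1 March 2038, a Monday.
Add 2 months to 1 March 2038: 1 May 2038.
1 May 2038 is a Saturday, so it moves to the next business day, 3 May 2038 (Monday).
So the filing is due 3 May 2038.

3 May 2038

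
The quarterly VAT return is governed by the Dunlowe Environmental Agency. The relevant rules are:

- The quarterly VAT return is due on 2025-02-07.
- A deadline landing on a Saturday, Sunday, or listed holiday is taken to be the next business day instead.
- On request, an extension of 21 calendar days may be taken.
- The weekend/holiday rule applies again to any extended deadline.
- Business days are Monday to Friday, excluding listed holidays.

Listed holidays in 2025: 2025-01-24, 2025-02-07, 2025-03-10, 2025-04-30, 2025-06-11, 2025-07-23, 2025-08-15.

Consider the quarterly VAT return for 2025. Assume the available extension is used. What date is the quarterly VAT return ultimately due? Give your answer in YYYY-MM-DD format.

2025-03-03

The statutory due date is 2025-02-07.
2025-02-07 is a listed holiday, so it moves to the next business day, 2025-02-10 (Monday).
The 21-calendar-day extension moves the deadline from 2025-02-10 to 2025-03-03.
2025-03-03 falls on a Monday, which is a business day, so no adjustment is needed.
Final deadline: 2025-03-03.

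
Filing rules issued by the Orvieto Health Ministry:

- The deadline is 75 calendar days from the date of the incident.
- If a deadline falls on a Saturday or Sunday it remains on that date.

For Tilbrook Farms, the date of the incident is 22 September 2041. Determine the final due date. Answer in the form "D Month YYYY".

6 December 2041

From 22 September 2041, 75 calendar days later is 6 December 2041.
6 December 2041 falls on a Friday. The rules make no weekend/holiday allowance, so it remains 6 December 2041.
So the filing is due 6 December 2041.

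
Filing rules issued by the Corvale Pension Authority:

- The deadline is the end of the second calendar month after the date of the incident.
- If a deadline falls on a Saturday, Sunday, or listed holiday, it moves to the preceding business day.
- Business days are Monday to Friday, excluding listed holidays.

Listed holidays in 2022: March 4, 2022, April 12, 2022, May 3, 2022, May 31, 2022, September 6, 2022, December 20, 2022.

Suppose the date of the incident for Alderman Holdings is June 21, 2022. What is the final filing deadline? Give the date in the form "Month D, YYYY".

2 months after June 21, 2022 falls in August 2022; the last day of that month is August 31, 2022.
Since August 31, 2022 is a Wednesday and not a holiday, the date is unchanged.
Final deadline: August 31, 2022.

August 31, 2022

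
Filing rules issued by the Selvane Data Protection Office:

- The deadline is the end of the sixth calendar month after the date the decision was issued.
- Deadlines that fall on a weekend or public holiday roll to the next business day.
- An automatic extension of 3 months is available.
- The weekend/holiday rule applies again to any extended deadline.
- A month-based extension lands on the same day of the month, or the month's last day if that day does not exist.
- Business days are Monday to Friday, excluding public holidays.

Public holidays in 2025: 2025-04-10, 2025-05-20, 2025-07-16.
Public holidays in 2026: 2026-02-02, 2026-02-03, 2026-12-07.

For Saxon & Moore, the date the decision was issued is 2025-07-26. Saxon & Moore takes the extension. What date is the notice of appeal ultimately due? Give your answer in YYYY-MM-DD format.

6 months after 2025-07-26 is January 2026; that month ends on 2026-01-31.
2026-01-31 is a Saturday; the next business day is 2026-02-04 (Wednesday).
Add 3 months to 2026-02-04: 2026-05-04.
Since 2026-05-04 is a Monday and not a holiday, the date is unchanged.
Deadline: 2026-05-04.

2026-05-04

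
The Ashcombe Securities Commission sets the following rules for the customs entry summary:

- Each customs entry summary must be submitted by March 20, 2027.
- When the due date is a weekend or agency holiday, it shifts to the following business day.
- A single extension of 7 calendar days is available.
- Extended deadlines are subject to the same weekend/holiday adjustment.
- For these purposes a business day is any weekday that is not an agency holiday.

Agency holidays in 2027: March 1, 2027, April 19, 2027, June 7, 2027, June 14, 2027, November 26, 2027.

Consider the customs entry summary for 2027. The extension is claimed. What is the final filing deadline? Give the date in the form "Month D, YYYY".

March 29, 2027

The stated deadline is March 20, 2027.
March 20, 2027 is a Saturday, so it moves to the next business day, March 22, 2027 (Monday).
The 7-calendar-day extension moves the deadline from March 22, 2027 to March 29, 2027.
March 29, 2027 is a Monday and not a listed holiday, so it stands.
So the filing is due March 29, 2027.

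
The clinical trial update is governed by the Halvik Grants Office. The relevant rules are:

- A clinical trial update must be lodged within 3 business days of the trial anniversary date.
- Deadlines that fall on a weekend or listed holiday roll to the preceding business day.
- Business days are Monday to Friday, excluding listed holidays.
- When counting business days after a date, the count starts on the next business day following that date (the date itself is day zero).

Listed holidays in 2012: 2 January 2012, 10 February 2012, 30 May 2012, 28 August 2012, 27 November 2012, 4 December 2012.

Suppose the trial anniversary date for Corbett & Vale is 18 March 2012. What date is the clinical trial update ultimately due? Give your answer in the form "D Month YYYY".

Starting the day after 18 March 2012 and counting 3 business days lands on 21 March 2012.
Since 21 March 2012 is a Wednesday and not a holiday, the date is unchanged.
So the filing is due 21 March 2012.

21 March 2012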